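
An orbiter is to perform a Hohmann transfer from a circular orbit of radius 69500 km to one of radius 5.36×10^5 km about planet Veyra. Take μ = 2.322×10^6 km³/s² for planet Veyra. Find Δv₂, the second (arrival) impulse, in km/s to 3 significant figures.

Transfer-ellipse semi-major axis a_t = (r₁ + r₂)/2 = (69500 + 5.360×10^5)/2 = 3.0275×10^5 km.
On the circular orbit at r = 5.360×10^5 km, v_c = √(μ/r) = 2.081 km/s.
Vis-viva on the transfer ellipse at r = 5.360×10^5 km gives v_t = √[μ(2/r − 1/a_t)] = 0.9972 km/s.
Δv₂ = |v_t − v_c| = |0.9972 − 2.081| = 1.084 km/s.

Δv₂ = 1.08 km/s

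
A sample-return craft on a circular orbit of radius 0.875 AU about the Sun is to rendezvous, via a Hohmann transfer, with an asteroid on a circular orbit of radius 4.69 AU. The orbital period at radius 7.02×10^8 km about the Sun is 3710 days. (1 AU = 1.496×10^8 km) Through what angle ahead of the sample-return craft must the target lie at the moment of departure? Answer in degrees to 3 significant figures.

φ = 97.7°

From Kepler's third law T² = 4π²r³/μ at r = 7.02×10^8 km, T = 3710 days = 3710 × 86400 s = 3.20544×10^8 s: μ = 4π²r³/T² = 1.32922×10^11 km³/s².
In km: r₁ = 0.875 × 1.496×10^8 = 1.309×10^8 km; r₂ = 4.69 × 1.496×10^8 = 7.01624×10^8 km.
Transfer-ellipse semi-major axis a_t = (r₁ + r₂)/2 = (1.309×10^8 + 7.01624×10^8)/2 = 4.16262×10^8 km.
Transfer time t = π√(a_t³/μ) = 7.31816×10^7 s.
The target's mean motion on its circular orbit is ω₂ = √(μ/r₂³) = 1.96174×10^-8 rad/s.
Angle swept by the target during transfer: ω₂·t = 1.43563 rad = 82.26°.
Arrival is 180° from departure on the ellipse, so φ = 180° − 82.26° = 97.7°.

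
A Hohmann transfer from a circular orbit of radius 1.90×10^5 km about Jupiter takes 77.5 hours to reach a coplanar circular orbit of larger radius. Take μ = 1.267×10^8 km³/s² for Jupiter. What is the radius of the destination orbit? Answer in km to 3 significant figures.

r₂ = 1.81×10^6 km

Transfer time t = 77.5 hours = 2.790×10^5 s, and t = π√(a_t³/μ).
So a_t = (μ t²/π²)^(1/3) = (1.267×10^8 × (2.790×10^5)² / π²)^(1/3) = 9.9976×10^5 km.
Since a_t = (r₁ + r₂)/2, r₂ = 2a_t − r₁ = 2×9.9976×10^5 − 1.900×10^5 = 1.80952×10^6 km.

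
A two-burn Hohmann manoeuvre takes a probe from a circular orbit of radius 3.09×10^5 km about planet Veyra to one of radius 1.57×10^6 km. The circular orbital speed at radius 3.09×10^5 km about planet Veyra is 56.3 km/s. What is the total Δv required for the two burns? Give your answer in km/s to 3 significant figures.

From the circular-orbit relation v² = μ/r at r = 3.09×10^5 km: μ = v²r = (56.3)² × 3.09×10^5 = 9.79434×10^8 km³/s².
Semi-major axis of the transfer orbit: a_t = (3.090×10^5 + 1.570×10^6)/2 = 9.395×10^5 km.
Circular speed at r₁: v₁ = √(μ/r₁) = √(9.79434×10^8/3.090×10^5) = 56.30 km/s.
On the transfer ellipse at r₁, v² = μ(2/r − 1/a) gives v_p = √[μ(2/r₁ − 1/a_t)] = 72.78 km/s.
First burn Δv₁ = |v_p − v₁| = 16.48 km/s.
Circular speed at r₂: v₂ = √(μ/r₂) = 24.977 km/s.
Transfer-orbit speed at r₂: v_a = √[μ(2/r₂ − 1/a_t)] = 14.324 km/s.
Second burn Δv₂ = |v₂ − v_a| = 10.65 km/s.
Total Δv = Δv₁ + Δv₂ = 27.13 km/s.

Δv = 27.1 km/s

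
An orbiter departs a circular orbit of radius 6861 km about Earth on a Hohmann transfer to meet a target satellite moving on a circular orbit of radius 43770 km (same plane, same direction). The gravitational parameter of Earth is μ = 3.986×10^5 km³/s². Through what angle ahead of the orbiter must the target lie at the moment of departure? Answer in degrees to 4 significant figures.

φ = 100.8°

The Hohmann ellipse has a_t = (r₁ + r₂)/2 = 25315.5 km.
Transfer time t = π√(a_t³/μ) = 20043 s.
Target angular speed ω₂ = √(μ/r₂³) = 6.8945×10^-5 rad/s.
Angle swept by the target during transfer: ω₂·t = 1.38186 rad = 79.17°.
Arrival is 180° from departure on the ellipse, so φ = 180° − 79.17° = 100.8°.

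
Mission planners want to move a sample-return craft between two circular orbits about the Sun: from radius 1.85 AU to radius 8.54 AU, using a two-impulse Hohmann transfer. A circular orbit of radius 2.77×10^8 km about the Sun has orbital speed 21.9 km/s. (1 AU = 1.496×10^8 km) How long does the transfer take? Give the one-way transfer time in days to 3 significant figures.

t = 2160 days

From the circular-orbit relation v² = μ/r at r = 2.77×10^8 km: μ = v²r = (21.9)² × 2.77×10^8 = 1.32852×10^11 km³/s².
In km: r₁ = 1.85 × 1.496×10^8 = 2.7676×10^8 km; r₂ = 8.54 × 1.496×10^8 = 1.277584×10^9 km.
Semi-major axis of the transfer orbit: a_t = (2.7676×10^8 + 1.277584×10^9)/2 = 7.77172×10^8 km.
Half the transfer-orbit period gives t = π√(a_t³/μ) = 1.867×10^8 s.
Converting: 1.867×10^8 s ÷ 86400 s/day = 2160 days.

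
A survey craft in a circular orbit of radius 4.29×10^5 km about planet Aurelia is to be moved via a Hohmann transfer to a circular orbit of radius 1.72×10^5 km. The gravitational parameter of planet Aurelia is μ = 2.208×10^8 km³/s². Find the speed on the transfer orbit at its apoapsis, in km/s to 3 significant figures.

Semi-major axis of the transfer orbit: a_t = (4.290×10^5 + 1.720×10^5)/2 = 3.005×10^5 km.
At apoapsis, r = 4.290×10^5 km.
Vis-viva: v = √[μ(2/r − 1/a_t)] = √[2.208×10^8 × (2/4.290×10^5 − 1/3.005×10^5)] = 17.16 km/s.

v = 17.2 km/s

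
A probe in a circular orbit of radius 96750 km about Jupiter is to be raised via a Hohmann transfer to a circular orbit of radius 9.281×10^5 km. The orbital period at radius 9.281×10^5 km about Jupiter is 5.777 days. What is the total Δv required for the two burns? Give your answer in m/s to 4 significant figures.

Δv = 19120 m/s

From Kepler's third law T² = 4π²r³/μ at r = 9.281×10^5 km, T = 5.777 days = 5.777 × 86400 s = 4.991328×10^5 s: μ = 4π²r³/T² = 1.26681×10^8 km³/s².
Semi-major axis of the transfer orbit: a_t = (96750 + 9.281×10^5)/2 = 5.12425×10^5 km.
At r₁ the circular-orbit speed is v₁ = √(μ/r₁) = 36.19 km/s.
Transfer-orbit speed at r₁ (vis-viva equation): v_p = √[μ(2/r₁ − 1/a_t)] = 48.70 km/s.
First burn Δv₁ = |v_p − v₁| = 12.51 km/s.
Circular speed at r₂: v₂ = √(μ/r₂) = 11.6831 km/s.
Transfer-orbit speed at r₂: v_a = √[μ(2/r₂ − 1/a_t)] = 5.07655 km/s.
Second burn Δv₂ = |v₂ − v_a| = 6.607 km/s.
Δv = Δv₁ + Δv₂ = 12.51 + 6.607 = 19.12 km/s.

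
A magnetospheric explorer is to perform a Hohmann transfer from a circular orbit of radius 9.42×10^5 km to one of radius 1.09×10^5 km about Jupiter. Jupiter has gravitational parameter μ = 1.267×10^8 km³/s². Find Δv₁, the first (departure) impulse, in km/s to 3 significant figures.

The Hohmann ellipse has a_t = (r₁ + r₂)/2 = 5.255×10^5 km.
On the circular orbit at r = 9.420×10^5 km, v_c = √(μ/r) = 11.5975 km/s.
Transfer-orbit speed at the same r (vis-viva, a = a_t): v_t = √[μ(2/r − 1/a_t)] = 5.28189 km/s.
Δv₁ = |v_t − v_c| = |5.28189 − 11.5975| = 6.316 km/s.

Δv₁ = 6.32 km/s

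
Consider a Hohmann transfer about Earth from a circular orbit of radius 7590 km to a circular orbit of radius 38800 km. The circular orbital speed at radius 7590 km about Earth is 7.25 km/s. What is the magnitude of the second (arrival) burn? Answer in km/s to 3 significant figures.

Δv₂ = 1.37 km/s

From the circular-orbit relation v² = μ/r at r = 7590 km: μ = v²r = (7.25)² × 7590 = 3.98949×10^5 km³/s².
The Hohmann ellipse has a_t = (r₁ + r₂)/2 = 23195 km.
On the circular orbit at r = 38800 km, v_c = √(μ/r) = 3.2066 km/s.
Vis-viva on the transfer ellipse at r = 38800 km gives v_t = √[μ(2/r − 1/a_t)] = 1.8343 km/s.
Δv₂ = |v_t − v_c| = |1.8343 − 3.2066| = 1.372 km/s.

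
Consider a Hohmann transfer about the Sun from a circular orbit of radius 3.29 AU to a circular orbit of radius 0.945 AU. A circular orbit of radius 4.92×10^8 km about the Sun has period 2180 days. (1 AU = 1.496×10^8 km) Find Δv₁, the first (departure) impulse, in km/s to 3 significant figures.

From Kepler's third law T² = 4π²r³/μ at r = 4.92×10^8 km, T = 2180 days = 2180 × 86400 s = 1.88352×10^8 s: μ = 4π²r³/T² = 1.32530×10^11 km³/s².
In km: r₁ = 3.29 × 1.496×10^8 = 4.92184×10^8 km; r₂ = 0.945 × 1.496×10^8 = 1.41372×10^8 km.
Semi-major axis of the transfer orbit: a_t = (4.92184×10^8 + 1.41372×10^8)/2 = 3.16778×10^8 km.
Circular speed at r = 4.92184×10^8 km: v_c = √(μ/r) = 16.409 km/s.
Transfer-orbit speed at the same r (vis-viva, a = a_t): v_t = √[μ(2/r − 1/a_t)] = 10.962 km/s.
Δv₁ = |v_t − v_c| = |10.962 − 16.409| = 5.447 km/s.

Δv₁ = 5.45 km/s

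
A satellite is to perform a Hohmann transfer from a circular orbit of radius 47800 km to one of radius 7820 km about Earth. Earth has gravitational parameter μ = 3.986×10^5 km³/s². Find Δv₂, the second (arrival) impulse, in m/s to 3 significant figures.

Transfer-ellipse semi-major axis a_t = (r₁ + r₂)/2 = (47800 + 7820)/2 = 27810 km.
On the circular orbit at r = 7820 km, v_c = √(μ/r) = 7.139 km/s.
Vis-viva on the transfer ellipse at r = 7820 km gives v_t = √[μ(2/r − 1/a_t)] = 9.360 km/s.
Δv₂ = |v_t − v_c| = |9.360 − 7.139| = 2.221 km/s.

Δv₂ = 2220 m/s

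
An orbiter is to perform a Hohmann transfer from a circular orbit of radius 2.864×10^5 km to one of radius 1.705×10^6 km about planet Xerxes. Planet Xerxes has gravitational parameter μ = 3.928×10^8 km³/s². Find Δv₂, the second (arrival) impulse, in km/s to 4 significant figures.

Δv₂ = 7.038 km/s

Transfer-ellipse semi-major axis a_t = (r₁ + r₂)/2 = (2.864×10^5 + 1.705×10^6)/2 = 9.957×10^5 km.
Circular speed at r = 1.705×10^6 km: v_c = √(μ/r) = 15.178 km/s.
Vis-viva on the transfer ellipse at r = 1.705×10^6 km gives v_t = √[μ(2/r − 1/a_t)] = 8.1404 km/s.
Δv₂ = |v_t − v_c| = |8.1404 − 15.178| = 7.038 km/s.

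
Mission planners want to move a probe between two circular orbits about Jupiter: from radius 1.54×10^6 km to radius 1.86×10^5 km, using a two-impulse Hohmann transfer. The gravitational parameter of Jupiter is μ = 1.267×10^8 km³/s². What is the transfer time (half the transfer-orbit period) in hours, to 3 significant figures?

Semi-major axis of the transfer orbit: a_t = (1.540×10^6 + 1.860×10^5)/2 = 8.630×10^5 km.
By Kepler's third law the transfer-orbit period is T = 2π√(a_t³/μ), so t = T/2 = 2.238×10^5 s.
Converting: 2.238×10^5 s ÷ 3600 s/hour = 62.2 hours.

t = 62.2 hours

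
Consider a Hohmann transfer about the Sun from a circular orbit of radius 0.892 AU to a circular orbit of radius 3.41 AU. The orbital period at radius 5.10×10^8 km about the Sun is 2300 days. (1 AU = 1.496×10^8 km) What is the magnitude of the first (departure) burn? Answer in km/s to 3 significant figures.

Δv₁ = 8.17 km/s

From Kepler's third law T² = 4π²r³/μ at r = 5.10×10^8 km, T = 2300 days = 2300 × 86400 s = 1.9872×10^8 s: μ = 4π²r³/T² = 1.32613×10^11 km³/s².
In km: r₁ = 0.892 × 1.496×10^8 = 1.334432×10^8 km; r₂ = 3.41 × 1.496×10^8 = 5.10136×10^8 km.
Transfer-ellipse semi-major axis a_t = (r₁ + r₂)/2 = (1.334432×10^8 + 5.10136×10^8)/2 = 3.217896×10^8 km.
On the circular orbit at r = 1.334432×10^8 km, v_c = √(μ/r) = 31.524 km/s.
Transfer-orbit speed at the same r (vis-viva, a = a_t): v_t = √[μ(2/r − 1/a_t)] = 39.692 km/s.
Δv₁ = |v_t − v_c| = |39.692 − 31.524| = 8.168 km/s.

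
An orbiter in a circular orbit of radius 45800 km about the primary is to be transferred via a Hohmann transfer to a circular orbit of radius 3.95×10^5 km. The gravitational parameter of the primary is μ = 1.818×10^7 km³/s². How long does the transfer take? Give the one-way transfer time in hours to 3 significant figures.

t = 21.2 hours

The Hohmann ellipse has a_t = (r₁ + r₂)/2 = 2.204×10^5 km.
Transfer time t = π√(a_t³/μ) = π√((2.204×10^5)³ / 1.818×10^7) = 76240 s.
Converting: 76240 s ÷ 3600 s/hour = 21.2 hours.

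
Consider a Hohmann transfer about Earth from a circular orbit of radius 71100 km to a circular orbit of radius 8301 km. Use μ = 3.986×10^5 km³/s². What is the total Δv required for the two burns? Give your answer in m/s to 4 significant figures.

Δv = 3629 m/s

The Hohmann ellipse has a_t = (r₁ + r₂)/2 = 39700.5 km.
At r₁ the circular-orbit speed is v₁ = √(μ/r₁) = 2.368 km/s.
Transfer-orbit speed at r₁ (vis-viva equation): v_a = √[μ(2/r₁ − 1/a_t)] = 1.083 km/s.
First burn Δv₁ = |v_a − v₁| = 1.285 km/s.
At r₂, v₂ = √(μ/r₂) = 6.9295 km/s.
Transfer-orbit speed at r₂: v_p = √[μ(2/r₂ − 1/a_t)] = 9.2734 km/s.
Second burn Δv₂ = |v₂ − v_p| = 2.344 km/s.
Δv = Δv₁ + Δv₂ = 1.285 + 2.344 = 3.629 km/s.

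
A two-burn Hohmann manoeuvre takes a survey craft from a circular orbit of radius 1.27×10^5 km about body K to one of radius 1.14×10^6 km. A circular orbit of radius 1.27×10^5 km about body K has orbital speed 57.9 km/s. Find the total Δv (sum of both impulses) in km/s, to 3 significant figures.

From the circular-orbit relation v² = μ/r at r = 1.27×10^5 km: μ = v²r = (57.9)² × 1.27×10^5 = 4.25756×10^8 km³/s².
The Hohmann ellipse has a_t = (r₁ + r₂)/2 = 6.335×10^5 km.
Circular speed at r₁: v₁ = √(μ/r₁) = √(4.25756×10^8/1.270×10^5) = 57.90 km/s.
On the transfer ellipse at r₁, v² = μ(2/r − 1/a) gives v_p = √[μ(2/r₁ − 1/a_t)] = 77.67 km/s.
First burn Δv₁ = |v_p − v₁| = 19.77 km/s.
At r₂, v₂ = √(μ/r₂) = 19.325 km/s.
Transfer-orbit speed at r₂: v_a = √[μ(2/r₂ − 1/a_t)] = 8.6528 km/s.
Second burn Δv₂ = |v₂ − v_a| = 10.67 km/s.
Total Δv = Δv₁ + Δv₂ = 30.44 km/s.

Δv = 30.4 km/s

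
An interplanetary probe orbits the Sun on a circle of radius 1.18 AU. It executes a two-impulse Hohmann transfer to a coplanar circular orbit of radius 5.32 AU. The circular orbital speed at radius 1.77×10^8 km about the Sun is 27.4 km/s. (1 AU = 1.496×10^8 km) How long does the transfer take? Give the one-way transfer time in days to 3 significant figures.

From the circular-orbit relation v² = μ/r at r = 1.77×10^8 km: μ = v²r = (27.4)² × 1.77×10^8 = 1.32885×10^11 km³/s².
In km: r₁ = 1.18 × 1.496×10^8 = 1.76528×10^8 km; r₂ = 5.32 × 1.496×10^8 = 7.95872×10^8 km.
Transfer-ellipse semi-major axis a_t = (r₁ + r₂)/2 = (1.76528×10^8 + 7.95872×10^8)/2 = 4.862×10^8 km.
By Kepler's third law the transfer-orbit period is T = 2π√(a_t³/μ), so t = T/2 = 9.239×10^7 s.
Converting: 9.239×10^7 s ÷ 86400 s/day = 1070 days.

t = 1070 days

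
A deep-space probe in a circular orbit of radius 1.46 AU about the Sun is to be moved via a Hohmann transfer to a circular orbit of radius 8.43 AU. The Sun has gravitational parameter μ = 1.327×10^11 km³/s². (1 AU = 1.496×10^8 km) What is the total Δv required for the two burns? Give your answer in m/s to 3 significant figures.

In km: r₁ = 1.46 × 1.496×10^8 = 2.18416×10^8 km; r₂ = 8.43 × 1.496×10^8 = 1.261128×10^9 km.
The Hohmann ellipse has a_t = (r₁ + r₂)/2 = 7.39772×10^8 km.
Circular speed at r₁: v₁ = √(μ/r₁) = √(1.327×10^11/2.18416×10^8) = 24.649 km/s.
Transfer-orbit speed at r₁ (vis-viva): v_p = √[μ(2/r₁ − 1/a_t)] = 32.183 km/s.
First burn Δv₁ = |v_p − v₁| = 7.534 km/s.
At r₂, v₂ = √(μ/r₂) = 10.258 km/s.
Transfer-orbit speed at r₂: v_a = √[μ(2/r₂ − 1/a_t)] = 5.5738 km/s.
Second burn Δv₂ = |v₂ − v_a| = 4.684 km/s.
Δv = Δv₁ + Δv₂ = 7.534 + 4.684 = 12.22 km/s.

Δv = 12200 m/s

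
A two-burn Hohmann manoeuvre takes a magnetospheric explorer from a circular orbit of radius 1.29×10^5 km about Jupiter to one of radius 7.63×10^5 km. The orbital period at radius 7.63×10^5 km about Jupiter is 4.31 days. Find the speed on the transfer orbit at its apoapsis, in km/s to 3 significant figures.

From Kepler's third law T² = 4π²r³/μ at r = 7.63×10^5 km, T = 4.31 days = 4.31 × 86400 s = 3.72384×10^5 s: μ = 4π²r³/T² = 1.26459×10^8 km³/s².
The Hohmann ellipse has a_t = (r₁ + r₂)/2 = 4.460×10^5 km.
At apoapsis, r = 7.630×10^5 km.
Applying v² = μ(2/r − 1/a_t): v = 6.924 km/s.

v = 6.92 km/s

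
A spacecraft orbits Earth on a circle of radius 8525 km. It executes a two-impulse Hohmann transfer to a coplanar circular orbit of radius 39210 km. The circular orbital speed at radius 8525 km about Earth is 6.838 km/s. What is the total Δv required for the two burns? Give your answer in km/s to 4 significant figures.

Δv = 3.209 km/s

From the circular-orbit relation v² = μ/r at r = 8525 km: μ = v²r = (6.838)² × 8525 = 3.98614×10^5 km³/s².
The Hohmann ellipse has a_t = (r₁ + r₂)/2 = 23867.5 km.
At r₁ the circular-orbit speed is v₁ = √(μ/r₁) = 6.838 km/s.
Transfer-orbit speed at r₁ (vis-viva equation): v_p = √[μ(2/r₁ − 1/a_t)] = 8.764 km/s.
First burn Δv₁ = |v_p − v₁| = 1.926 km/s.
Circular speed at r₂: v₂ = √(μ/r₂) = 3.1884 km/s.
Transfer-orbit speed at r₂: v_a = √[μ(2/r₂ − 1/a_t)] = 1.9056 km/s.
Second burn Δv₂ = |v₂ − v_a| = 1.283 km/s.
Total Δv = Δv₁ + Δv₂ = 3.209 km/s.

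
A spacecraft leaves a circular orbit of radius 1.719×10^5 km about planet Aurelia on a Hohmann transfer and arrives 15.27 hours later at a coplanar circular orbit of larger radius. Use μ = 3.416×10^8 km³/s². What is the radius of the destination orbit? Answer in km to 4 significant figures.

r₂ = 7.704×10^5 km

Transfer time t = 15.27 hours = 54972 s, and t = π√(a_t³/μ).
So a_t = (μ t²/π²)^(1/3) = (3.416×10^8 × (54972)² / π²)^(1/3) = 4.7116×10^5 km.
Since a_t = (r₁ + r₂)/2, r₂ = 2a_t − r₁ = 2×4.7116×10^5 − 1.719×10^5 = 7.7042×10^5 km.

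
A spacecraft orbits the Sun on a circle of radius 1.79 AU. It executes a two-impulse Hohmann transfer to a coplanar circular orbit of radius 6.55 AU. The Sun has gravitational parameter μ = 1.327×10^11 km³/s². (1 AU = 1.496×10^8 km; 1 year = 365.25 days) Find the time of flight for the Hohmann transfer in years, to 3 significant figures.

t = 4.26 years

In km: r₁ = 1.79 × 1.496×10^8 = 2.67784×10^8 km; r₂ = 6.55 × 1.496×10^8 = 9.7988×10^8 km.
Semi-major axis of the transfer orbit: a_t = (2.67784×10^8 + 9.7988×10^8)/2 = 6.23832×10^8 km.
By Kepler's third law the transfer-orbit period is T = 2π√(a_t³/μ), so t = T/2 = 1.344×10^8 s.
Converting: 1.344×10^8 s ÷ 3.15576×10^7 s/year (365.25 × 86400) = 4.26 years.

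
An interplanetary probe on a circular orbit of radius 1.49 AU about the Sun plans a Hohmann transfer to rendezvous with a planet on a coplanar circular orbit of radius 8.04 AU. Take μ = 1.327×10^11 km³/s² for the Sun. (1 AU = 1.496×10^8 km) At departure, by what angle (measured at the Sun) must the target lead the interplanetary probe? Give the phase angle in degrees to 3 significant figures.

φ = 97.9°

In km: r₁ = 1.49 × 1.496×10^8 = 2.22904×10^8 km; r₂ = 8.04 × 1.496×10^8 = 1.202784×10^9 km.
Semi-major axis of the transfer orbit: a_t = (2.22904×10^8 + 1.202784×10^9)/2 = 7.12844×10^8 km.
Transfer time t = π√(a_t³/μ) = 1.6414×10^8 s.
Target angular speed ω₂ = √(μ/r₂³) = 8.7328×10^-9 rad/s.
Angle swept by the target during transfer: ω₂·t = 1.4334 rad = 82.13°.
The interplanetary probe traverses 180° on the transfer ellipse, so the target must lead by 180° − 82.13° = 97.9°.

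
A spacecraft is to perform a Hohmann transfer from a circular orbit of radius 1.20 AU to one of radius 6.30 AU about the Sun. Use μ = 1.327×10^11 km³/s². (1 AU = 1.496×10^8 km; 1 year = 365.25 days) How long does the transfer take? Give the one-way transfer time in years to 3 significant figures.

t = 3.63 years

In km: r₁ = 1.20 × 1.496×10^8 = 1.7952×10^8 km; r₂ = 6.30 × 1.496×10^8 = 9.4248×10^8 km.
Transfer-ellipse semi-major axis a_t = (r₁ + r₂)/2 = (1.7952×10^8 + 9.4248×10^8)/2 = 5.610×10^8 km.
By Kepler's third law the transfer-orbit period is T = 2π√(a_t³/μ), so t = T/2 = 1.146×10^8 s.
Converting: 1.146×10^8 s ÷ 3.15576×10^7 s/year (365.25 × 86400) = 3.63 years.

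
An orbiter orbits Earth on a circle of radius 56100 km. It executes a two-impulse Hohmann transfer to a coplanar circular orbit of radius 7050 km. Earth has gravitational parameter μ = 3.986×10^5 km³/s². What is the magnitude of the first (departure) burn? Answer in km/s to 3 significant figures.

Δv₁ = 1.41 km/s

Transfer-ellipse semi-major axis a_t = (r₁ + r₂)/2 = (56100 + 7050)/2 = 31575 km.
On the circular orbit at r = 56100 km, v_c = √(μ/r) = 2.666 km/s.
Vis-viva on the transfer ellipse at r = 56100 km gives v_t = √[μ(2/r − 1/a_t)] = 1.260 km/s.
Δv₁ = |v_t − v_c| = |1.260 − 2.666| = 1.406 km/s.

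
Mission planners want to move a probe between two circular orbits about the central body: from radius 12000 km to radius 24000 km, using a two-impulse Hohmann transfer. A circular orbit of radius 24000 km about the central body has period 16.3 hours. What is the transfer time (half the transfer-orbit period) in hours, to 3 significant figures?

t = 5.29 hours

From Kepler's third law T² = 4π²r³/μ at r = 24000 km, T = 16.3 hours = 16.3 × 3600 s = 58680 s: μ = 4π²r³/T² = 1.58494×10^5 km³/s².
Semi-major axis of the transfer orbit: a_t = (12000 + 24000)/2 = 18000 km.
Transfer time t = π√(a_t³/μ) = π√((18000)³ / 1.58494×10^5) = 19060 s.
Converting: 19060 s ÷ 3600 s/hour = 5.29 hours.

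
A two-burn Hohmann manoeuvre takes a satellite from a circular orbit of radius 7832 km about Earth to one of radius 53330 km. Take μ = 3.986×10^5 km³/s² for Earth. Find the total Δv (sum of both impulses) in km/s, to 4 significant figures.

Δv = 3.637 km/s

The Hohmann ellipse has a_t = (r₁ + r₂)/2 = 30581 km.
At r₁ the circular-orbit speed is v₁ = √(μ/r₁) = 7.134 km/s.
On the transfer ellipse at r₁, v² = μ(2/r − 1/a) gives v_p = √[μ(2/r₁ − 1/a_t)] = 9.421 km/s.
First burn Δv₁ = |v_p − v₁| = 2.287 km/s.
Circular speed at r₂: v₂ = √(μ/r₂) = 2.734 km/s.
Transfer-orbit speed at r₂: v_a = √[μ(2/r₂ − 1/a_t)] = 1.384 km/s.
Second burn Δv₂ = |v₂ − v_a| = 1.350 km/s.
Total Δv = Δv₁ + Δv₂ = 3.637 km/s.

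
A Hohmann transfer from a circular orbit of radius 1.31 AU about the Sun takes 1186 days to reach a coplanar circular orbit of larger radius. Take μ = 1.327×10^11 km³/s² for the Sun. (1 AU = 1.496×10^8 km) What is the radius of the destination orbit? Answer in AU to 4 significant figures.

In km: r₁ = 1.31 × 1.496×10^8 = 1.95976×10^8 km.
Transfer time t = 1186 days = 1.024704×10^8 s, and t = π√(a_t³/μ).
So a_t = (μ t²/π²)^(1/3) = (1.327×10^11 × (1.024704×10^8)² / π²)^(1/3) = 5.2070×10^8 km.
Since a_t = (r₁ + r₂)/2, r₂ = 2a_t − r₁ = 2×5.2070×10^8 − 1.95976×10^8 = 8.45424×10^8 km.
In AU: r₂ = 8.45424×10^8 / 1.496×10^8 = 5.651 AU.

r₂ = 5.651 AU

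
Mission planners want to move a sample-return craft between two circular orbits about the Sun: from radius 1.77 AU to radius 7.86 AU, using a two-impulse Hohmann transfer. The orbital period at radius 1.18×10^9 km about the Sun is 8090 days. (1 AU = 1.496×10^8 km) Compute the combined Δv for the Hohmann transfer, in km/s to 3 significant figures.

From Kepler's third law T² = 4π²r³/μ at r = 1.18×10^9 km, T = 8090 days = 8090 × 86400 s = 6.98976×10^8 s: μ = 4π²r³/T² = 1.32764×10^11 km³/s².
In km: r₁ = 1.77 × 1.496×10^8 = 2.64792×10^8 km; r₂ = 7.86 × 1.496×10^8 = 1.175856×10^9 km.
The Hohmann ellipse has a_t = (r₁ + r₂)/2 = 7.20324×10^8 km.
At r₁ the circular-orbit speed is v₁ = √(μ/r₁) = 22.392 km/s.
On the transfer ellipse at r₁, vis-viva gives v_p = √[μ(2/r₁ − 1/a_t)] = 28.609 km/s.
First burn Δv₁ = |v_p − v₁| = 6.217 km/s.
At r₂, v₂ = √(μ/r₂) = 10.6258 km/s.
Transfer-orbit speed at r₂: v_a = √[μ(2/r₂ − 1/a_t)] = 6.44246 km/s.
Second burn Δv₂ = |v₂ − v_a| = 4.183 km/s.
Δv = Δv₁ + Δv₂ = 6.217 + 4.183 = 10.40 km/s.

Δv = 10.4 km/s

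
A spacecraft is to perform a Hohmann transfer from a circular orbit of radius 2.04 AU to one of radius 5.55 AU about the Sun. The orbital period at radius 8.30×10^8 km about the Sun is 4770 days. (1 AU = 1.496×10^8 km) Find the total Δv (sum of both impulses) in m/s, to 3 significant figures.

From Kepler's third law T² = 4π²r³/μ at r = 8.30×10^8 km, T = 4770 days = 4770 × 86400 s = 4.12128×10^8 s: μ = 4π²r³/T² = 1.32901×10^11 km³/s².
In km: r₁ = 2.04 × 1.496×10^8 = 3.05184×10^8 km; r₂ = 5.55 × 1.496×10^8 = 8.3028×10^8 km.
Semi-major axis of the transfer orbit: a_t = (3.05184×10^8 + 8.3028×10^8)/2 = 5.67732×10^8 km.
Circular speed at r₁: v₁ = √(μ/r₁) = √(1.32901×10^11/3.05184×10^8) = 20.868 km/s.
Transfer-orbit speed at r₁ (vis-viva): v_p = √[μ(2/r₁ − 1/a_t)] = 25.236 km/s.
First burn Δv₁ = |v_p − v₁| = 4.368 km/s.
At r₂, v₂ = √(μ/r₂) = 12.652 km/s.
Transfer-orbit speed at r₂: v_a = √[μ(2/r₂ − 1/a_t)] = 9.2760 km/s.
Second burn Δv₂ = |v₂ − v_a| = 3.376 km/s.
Δv = Δv₁ + Δv₂ = 4.368 + 3.376 = 7.744 km/s.

Δv = 7740 m/s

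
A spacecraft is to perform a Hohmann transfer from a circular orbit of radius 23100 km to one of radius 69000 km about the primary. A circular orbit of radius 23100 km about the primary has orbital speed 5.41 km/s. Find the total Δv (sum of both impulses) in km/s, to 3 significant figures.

From the circular-orbit relation v² = μ/r at r = 23100 km: μ = v²r = (5.41)² × 23100 = 6.76093×10^5 km³/s².
The Hohmann ellipse has a_t = (r₁ + r₂)/2 = 46050 km.
At r₁ the circular-orbit speed is v₁ = √(μ/r₁) = 5.410 km/s.
On the transfer ellipse at r₁, vis-viva equation gives v_p = √[μ(2/r₁ − 1/a_t)] = 6.622 km/s.
First burn Δv₁ = |v_p − v₁| = 1.212 km/s.
At r₂, v₂ = √(μ/r₂) = 3.1302 km/s.
Transfer-orbit speed at r₂: v_a = √[μ(2/r₂ − 1/a_t)] = 2.2170 km/s.
Second burn Δv₂ = |v₂ − v_a| = 0.9132 km/s.
Δv = Δv₁ + Δv₂ = 1.212 + 0.9132 = 2.125 km/s.

Δv = 2.13 km/s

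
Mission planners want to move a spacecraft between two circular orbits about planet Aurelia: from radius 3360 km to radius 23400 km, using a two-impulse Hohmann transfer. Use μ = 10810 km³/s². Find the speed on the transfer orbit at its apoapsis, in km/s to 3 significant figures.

v = 0.341 km/s

Transfer-ellipse semi-major axis a_t = (r₁ + r₂)/2 = (3360 + 23400)/2 = 13380 km.
The apoapsis of the transfer ellipse is at r = 23400 km.
From the vis-viva equation, v = √[μ(2/r − 1/a_t)] = 0.3406 km/s.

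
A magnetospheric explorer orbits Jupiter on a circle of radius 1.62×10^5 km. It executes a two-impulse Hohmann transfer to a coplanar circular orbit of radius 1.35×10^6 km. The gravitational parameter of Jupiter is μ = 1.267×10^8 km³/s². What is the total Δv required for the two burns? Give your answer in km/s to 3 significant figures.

Semi-major axis of the transfer orbit: a_t = (1.620×10^5 + 1.350×10^6)/2 = 7.560×10^5 km.
Circular speed at r₁: v₁ = √(μ/r₁) = √(1.267×10^8/1.620×10^5) = 27.966 km/s.
Transfer-orbit speed at r₁ (vis-viva): v_p = √[μ(2/r₁ − 1/a_t)] = 37.371 km/s.
First burn Δv₁ = |v_p − v₁| = 9.405 km/s.
At r₂, v₂ = √(μ/r₂) = 9.688 km/s.
Transfer-orbit speed at r₂: v_a = √[μ(2/r₂ − 1/a_t)] = 4.485 km/s.
Second burn Δv₂ = |v₂ − v_a| = 5.203 km/s.
Total Δv = Δv₁ + Δv₂ = 14.61 km/s.

Δv = 14.6 km/s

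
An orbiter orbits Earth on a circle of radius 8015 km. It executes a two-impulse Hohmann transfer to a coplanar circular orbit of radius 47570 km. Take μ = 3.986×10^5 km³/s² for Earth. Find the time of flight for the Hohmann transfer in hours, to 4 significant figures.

t = 6.404 hours

Semi-major axis of the transfer orbit: a_t = (8015 + 47570)/2 = 27792.5 km.
By Kepler's third law the transfer-orbit period is T = 2π√(a_t³/μ), so t = T/2 = 23055 s.
Converting: 23055 s ÷ 3600 s/hour = 6.404 hours.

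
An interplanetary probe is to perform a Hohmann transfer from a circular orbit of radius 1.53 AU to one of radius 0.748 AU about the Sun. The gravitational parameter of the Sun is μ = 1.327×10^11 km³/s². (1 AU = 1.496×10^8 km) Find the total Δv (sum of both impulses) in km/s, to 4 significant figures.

Δv = 10.04 km/s

In km: r₁ = 1.53 × 1.496×10^8 = 2.28888×10^8 km; r₂ = 0.748 × 1.496×10^8 = 1.119008×10^8 km.
The Hohmann ellipse has a_t = (r₁ + r₂)/2 = 1.703944×10^8 km.
At r₁ the circular-orbit speed is v₁ = √(μ/r₁) = 24.078 km/s.
On the transfer ellipse at r₁, v² = μ(2/r − 1/a) gives v_a = √[μ(2/r₁ − 1/a_t)] = 19.512 km/s.
First burn Δv₁ = |v_a − v₁| = 4.566 km/s.
At r₂, v₂ = √(μ/r₂) = 34.4365 km/s.
Transfer-orbit speed at r₂: v_p = √[μ(2/r₂ − 1/a_t)] = 39.9119 km/s.
Second burn Δv₂ = |v₂ − v_p| = 5.475 km/s.
Total Δv = Δv₁ + Δv₂ = 10.04 km/s.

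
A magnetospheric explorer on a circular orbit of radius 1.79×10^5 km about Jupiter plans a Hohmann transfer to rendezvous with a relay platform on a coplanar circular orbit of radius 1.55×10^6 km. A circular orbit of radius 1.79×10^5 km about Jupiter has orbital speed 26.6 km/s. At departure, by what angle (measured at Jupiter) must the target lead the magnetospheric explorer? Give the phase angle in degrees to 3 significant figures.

From the circular-orbit relation v² = μ/r at r = 1.79×10^5 km: μ = v²r = (26.6)² × 1.79×10^5 = 1.26653×10^8 km³/s².
The Hohmann ellipse has a_t = (r₁ + r₂)/2 = 8.645×10^5 km.
The half-period of the transfer ellipse is t = π√(a_t³/μ) = 2.2438×10^5 s.
The target's mean motion on its circular orbit is ω₂ = √(μ/r₂³) = 5.8319×10^-6 rad/s.
Angle swept by the target during transfer: ω₂·t = 1.3086 rad = 74.98°.
The magnetospheric explorer traverses 180° on the transfer ellipse, so the target must lead by 180° − 74.98° = 105°.

φ = 105°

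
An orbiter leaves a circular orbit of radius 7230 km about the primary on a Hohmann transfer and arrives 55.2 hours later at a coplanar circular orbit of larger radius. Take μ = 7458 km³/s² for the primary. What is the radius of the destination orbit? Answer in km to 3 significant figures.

r₂ = 54800 km

Transfer time t = 55.2 hours = 1.9872×10^5 s, and t = π√(a_t³/μ).
So a_t = (μ t²/π²)^(1/3) = (7458 × (1.9872×10^5)² / π²)^(1/3) = 31017 km.
Since a_t = (r₁ + r₂)/2, r₂ = 2a_t − r₁ = 2×31017 − 7230 = 54804 km.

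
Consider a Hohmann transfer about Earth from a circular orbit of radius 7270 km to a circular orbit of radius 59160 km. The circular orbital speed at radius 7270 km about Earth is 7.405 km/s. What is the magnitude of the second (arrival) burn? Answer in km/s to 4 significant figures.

Δv₂ = 1.381 km/s

From the circular-orbit relation v² = μ/r at r = 7270 km: μ = v²r = (7.405)² × 7270 = 3.98643×10^5 km³/s².
Transfer-ellipse semi-major axis a_t = (r₁ + r₂)/2 = (7270 + 59160)/2 = 33215 km.
On the circular orbit at r = 59160 km, v_c = √(μ/r) = 2.5958 km/s.
Transfer-orbit speed at the same r (vis-viva, a = a_t): v_t = √[μ(2/r − 1/a_t)] = 1.2144 km/s.
Δv₂ = |v_t − v_c| = |1.2144 − 2.5958| = 1.381 km/s.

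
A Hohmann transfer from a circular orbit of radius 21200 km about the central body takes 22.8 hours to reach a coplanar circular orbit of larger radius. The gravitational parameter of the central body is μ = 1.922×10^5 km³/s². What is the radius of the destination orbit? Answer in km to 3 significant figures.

Transfer time t = 22.8 hours = 82080 s, and t = π√(a_t³/μ).
So a_t = (μ t²/π²)^(1/3) = (1.922×10^5 × (82080)² / π²)^(1/3) = 50813 km.
Since a_t = (r₁ + r₂)/2, r₂ = 2a_t − r₁ = 2×50813 − 21200 = 80426 km.

r₂ = 80400 km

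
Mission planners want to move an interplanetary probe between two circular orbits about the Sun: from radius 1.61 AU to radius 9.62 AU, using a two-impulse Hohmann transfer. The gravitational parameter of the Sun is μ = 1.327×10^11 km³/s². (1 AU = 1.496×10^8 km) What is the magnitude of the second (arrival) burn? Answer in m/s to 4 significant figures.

In km: r₁ = 1.61 × 1.496×10^8 = 2.40856×10^8 km; r₂ = 9.62 × 1.496×10^8 = 1.439152×10^9 km.
The Hohmann ellipse has a_t = (r₁ + r₂)/2 = 8.40004×10^8 km.
Circular speed at r = 1.439152×10^9 km: v_c = √(μ/r) = 9.6025 km/s.
Transfer-orbit speed at the same r (vis-viva, a = a_t): v_t = √[μ(2/r − 1/a_t)] = 5.1419 km/s.
Δv₂ = |v_t − v_c| = |5.1419 − 9.6025| = 4.461 km/s.

Δv₂ = 4461 m/s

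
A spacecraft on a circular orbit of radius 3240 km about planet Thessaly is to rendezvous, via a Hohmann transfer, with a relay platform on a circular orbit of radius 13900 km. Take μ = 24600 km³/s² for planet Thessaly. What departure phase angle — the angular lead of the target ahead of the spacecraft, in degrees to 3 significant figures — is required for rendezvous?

φ = 92.9°

The Hohmann ellipse has a_t = (r₁ + r₂)/2 = 8570 km.
Transfer time t = π√(a_t³/μ) = 15891 s.
Target angular speed ω₂ = √(μ/r₂³) = 9.5707×10^-5 rad/s.
Angle swept by the target during transfer: ω₂·t = 1.5209 rad = 87.14°.
Arrival is 180° from departure on the ellipse, so φ = 180° − 87.14° = 92.9°.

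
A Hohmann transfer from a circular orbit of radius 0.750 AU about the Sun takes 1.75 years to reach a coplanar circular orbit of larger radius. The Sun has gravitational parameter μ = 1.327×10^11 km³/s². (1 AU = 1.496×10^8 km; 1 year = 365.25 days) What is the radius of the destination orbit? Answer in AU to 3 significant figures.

In km: r₁ = 0.750 × 1.496×10^8 = 1.122×10^8 km.
Transfer time t = 1.75 years × 365.25 × 86400 s = 5.52258×10^7 s, and t = π√(a_t³/μ).
So a_t = (μ t²/π²)^(1/3) = (1.327×10^11 × (5.52258×10^7)² / π²)^(1/3) = 3.4484×10^8 km.
Since a_t = (r₁ + r₂)/2, r₂ = 2a_t − r₁ = 2×3.4484×10^8 − 1.122×10^8 = 5.7748×10^8 km.
In AU: r₂ = 5.7748×10^8 / 1.496×10^8 = 3.86 AU.

r₂ = 3.86 AU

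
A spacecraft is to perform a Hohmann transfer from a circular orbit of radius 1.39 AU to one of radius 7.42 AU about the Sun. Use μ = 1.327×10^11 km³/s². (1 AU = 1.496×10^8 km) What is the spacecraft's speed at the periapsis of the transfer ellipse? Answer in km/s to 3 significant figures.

In km: r₁ = 1.39 × 1.496×10^8 = 2.07944×10^8 km; r₂ = 7.42 × 1.496×10^8 = 1.110032×10^9 km.
Transfer-ellipse semi-major axis a_t = (r₁ + r₂)/2 = (2.07944×10^8 + 1.110032×10^9)/2 = 6.58988×10^8 km.
At periapsis, r = 2.07944×10^8 km.
Applying v² = μ(2/r − 1/a_t): v = 32.79 km/s.

v = 32.8 km/s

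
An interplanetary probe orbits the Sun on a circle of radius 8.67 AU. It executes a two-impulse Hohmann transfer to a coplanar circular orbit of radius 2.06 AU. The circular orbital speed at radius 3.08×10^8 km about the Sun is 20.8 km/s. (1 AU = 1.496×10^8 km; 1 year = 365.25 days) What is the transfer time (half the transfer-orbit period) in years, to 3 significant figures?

From the circular-orbit relation v² = μ/r at r = 3.08×10^8 km: μ = v²r = (20.8)² × 3.08×10^8 = 1.33253×10^11 km³/s².
In km: r₁ = 8.67 × 1.496×10^8 = 1.297032×10^9 km; r₂ = 2.06 × 1.496×10^8 = 3.08176×10^8 km.
Semi-major axis of the transfer orbit: a_t = (1.297032×10^9 + 3.08176×10^8)/2 = 8.02604×10^8 km.
Transfer time t = π√(a_t³/μ) = π√((8.02604×10^8)³ / 1.33253×10^11) = 1.957×10^8 s.
Converting: 1.957×10^8 s ÷ 3.15576×10^7 s/year (365.25 × 86400) = 6.20 years.

t = 6.20 years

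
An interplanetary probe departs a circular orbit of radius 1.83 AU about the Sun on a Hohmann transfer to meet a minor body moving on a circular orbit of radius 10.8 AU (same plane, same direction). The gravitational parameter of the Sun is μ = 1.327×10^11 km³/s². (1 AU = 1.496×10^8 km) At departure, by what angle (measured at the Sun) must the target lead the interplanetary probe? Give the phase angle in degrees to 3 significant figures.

In km: r₁ = 1.83 × 1.496×10^8 = 2.73768×10^8 km; r₂ = 10.8 × 1.496×10^8 = 1.61568×10^9 km.
Transfer-ellipse semi-major axis a_t = (r₁ + r₂)/2 = (2.73768×10^8 + 1.61568×10^9)/2 = 9.44724×10^8 km.
The half-period of the transfer ellipse is t = π√(a_t³/μ) = 2.5042×10^8 s.
The target's mean motion on its circular orbit is ω₂ = √(μ/r₂³) = 5.6092×10^-9 rad/s.
Angle swept by the target during transfer: ω₂·t = 1.4047 rad = 80.48°.
Arrival is 180° from departure on the ellipse, so φ = 180° − 80.48° = 99.5°.

φ = 99.5°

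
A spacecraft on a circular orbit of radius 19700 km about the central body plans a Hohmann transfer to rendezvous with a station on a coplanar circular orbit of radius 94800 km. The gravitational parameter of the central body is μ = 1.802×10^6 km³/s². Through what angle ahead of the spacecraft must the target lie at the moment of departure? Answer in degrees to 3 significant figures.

Transfer-ellipse semi-major axis a_t = (r₁ + r₂)/2 = (19700 + 94800)/2 = 57250 km.
The half-period of the transfer ellipse is t = π√(a_t³/μ) = 32058 s.
Target angular speed ω₂ = √(μ/r₂³) = 4.5990×10^-5 rad/s.
Angle swept by the target during transfer: ω₂·t = 1.47435 rad = 84.47°.
The spacecraft traverses 180° on the transfer ellipse, so the target must lead by 180° − 84.47° = 95.5°.

φ = 95.5°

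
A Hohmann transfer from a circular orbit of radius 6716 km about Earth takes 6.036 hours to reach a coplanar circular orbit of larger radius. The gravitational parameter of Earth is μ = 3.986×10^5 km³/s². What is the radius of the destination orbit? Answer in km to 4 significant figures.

r₂ = 46720 km

Transfer time t = 6.036 hours = 21729.6 s, and t = π√(a_t³/μ).
So a_t = (μ t²/π²)^(1/3) = (3.986×10^5 × (21729.6)² / π²)^(1/3) = 26717 km.
Since a_t = (r₁ + r₂)/2, r₂ = 2a_t − r₁ = 2×26717 − 6716 = 46718 km.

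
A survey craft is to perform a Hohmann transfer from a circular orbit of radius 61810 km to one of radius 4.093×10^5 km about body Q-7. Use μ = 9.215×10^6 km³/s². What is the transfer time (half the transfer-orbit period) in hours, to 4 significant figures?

t = 32.87 hours

Semi-major axis of the transfer orbit: a_t = (61810 + 4.093×10^5)/2 = 2.35555×10^5 km.
Transfer time t = π√(a_t³/μ) = π√((2.35555×10^5)³ / 9.215×10^6) = 1.1832×10^5 s.
Converting: 1.1832×10^5 s ÷ 3600 s/hour = 32.87 hours.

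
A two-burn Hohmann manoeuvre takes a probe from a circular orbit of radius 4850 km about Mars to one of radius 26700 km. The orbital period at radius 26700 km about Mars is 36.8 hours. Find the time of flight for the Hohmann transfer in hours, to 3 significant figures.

t = 8.36 hours

From Kepler's third law T² = 4π²r³/μ at r = 26700 km, T = 36.8 hours = 36.8 × 3600 s = 1.3248×10^5 s: μ = 4π²r³/T² = 42814.7 km³/s².
Transfer-ellipse semi-major axis a_t = (r₁ + r₂)/2 = (4850 + 26700)/2 = 15775 km.
By Kepler's third law the transfer-orbit period is T = 2π√(a_t³/μ), so t = T/2 = 30080 s.
Converting: 30080 s ÷ 3600 s/hour = 8.36 hours.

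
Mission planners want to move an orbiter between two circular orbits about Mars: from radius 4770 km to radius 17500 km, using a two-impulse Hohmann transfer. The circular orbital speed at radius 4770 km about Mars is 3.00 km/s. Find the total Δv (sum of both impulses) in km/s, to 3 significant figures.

From the circular-orbit relation v² = μ/r at r = 4770 km: μ = v²r = (3.00)² × 4770 = 42930.0 km³/s².
The Hohmann ellipse has a_t = (r₁ + r₂)/2 = 11135 km.
At r₁ the circular-orbit speed is v₁ = √(μ/r₁) = 3.0000 km/s.
On the transfer ellipse at r₁, v² = μ(2/r − 1/a) gives v_p = √[μ(2/r₁ − 1/a_t)] = 3.7609 km/s.
First burn Δv₁ = |v_p − v₁| = 0.7609 km/s.
Circular speed at r₂: v₂ = √(μ/r₂) = 1.56625 km/s.
Transfer-orbit speed at r₂: v_a = √[μ(2/r₂ − 1/a_t)] = 1.02512 km/s.
Second burn Δv₂ = |v₂ − v_a| = 0.5411 km/s.
Δv = Δv₁ + Δv₂ = 0.7609 + 0.5411 = 1.302 km/s.

Δv = 1.30 km/s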